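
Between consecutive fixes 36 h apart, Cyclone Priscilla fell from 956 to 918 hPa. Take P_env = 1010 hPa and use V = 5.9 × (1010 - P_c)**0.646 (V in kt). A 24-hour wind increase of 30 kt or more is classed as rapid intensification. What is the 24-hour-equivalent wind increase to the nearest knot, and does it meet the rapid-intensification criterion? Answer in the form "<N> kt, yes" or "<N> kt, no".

V₁: ΔP = 54, V ≈ 5.9 × 54^0.646 ≈ 77.62 kt.
V₂: ΔP = 92, V ≈ 5.9 × 92^0.646 ≈ 109.51 kt.
ΔV over 36 h = 31.89 kt → 24 h equivalent = 31.89 × 24/36 ≈ 21.26 kt.
21 kt < 30 kt ⇒ not rapid intensification.

21 kt, no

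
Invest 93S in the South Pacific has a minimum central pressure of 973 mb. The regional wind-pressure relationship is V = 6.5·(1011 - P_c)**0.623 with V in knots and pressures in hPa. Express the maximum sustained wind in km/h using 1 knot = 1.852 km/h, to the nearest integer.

116 km/h

ΔP = 1011 − 973 = 38 mb.
V ≈ 6.5 × 38^0.623 = 6.5 × 9.643 ≈ 62.678 kt.
62.678 × 1.852 ≈ 116.08 km/h → 116 km/h.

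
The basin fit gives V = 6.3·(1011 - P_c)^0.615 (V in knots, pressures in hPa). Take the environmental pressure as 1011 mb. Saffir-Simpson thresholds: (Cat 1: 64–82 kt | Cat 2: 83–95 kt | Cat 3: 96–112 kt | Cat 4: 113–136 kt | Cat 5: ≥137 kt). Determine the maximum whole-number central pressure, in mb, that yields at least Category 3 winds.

Category 3 begins at V = 96 kt.
Required ΔP = (96/6.3)^(1/0.615) = 15.238^1.626 ≈ 83.84 mb.
P_c ≤ 1011 − 83.84 = 927.16, so the highest integer P_c is 927 mb.

927 mb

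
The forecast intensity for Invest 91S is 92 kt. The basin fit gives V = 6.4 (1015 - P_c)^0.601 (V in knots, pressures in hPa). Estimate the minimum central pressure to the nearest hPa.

ΔP = (V / 6.4)^(1/0.601) = (92/6.4)^1.664.
92/6.4 = 14.375; 14.375^1.664 ≈ 84.36 hPa.
P_c = 1015 − 84.36 = 930.64 ≈ 931 hPa.

931 hPa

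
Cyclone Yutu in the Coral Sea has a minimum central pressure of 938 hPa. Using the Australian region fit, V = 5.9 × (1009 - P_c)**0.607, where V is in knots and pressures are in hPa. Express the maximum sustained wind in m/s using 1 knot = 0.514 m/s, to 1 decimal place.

40.3 m/s

ΔP = 1009 − 938 = 71 hPa.
V ≈ 5.9 × 71^0.607 = 5.9 × 13.296 ≈ 78.445 kt.
78.445 × 0.514 ≈ 40.32 m/s → 40.3 m/s.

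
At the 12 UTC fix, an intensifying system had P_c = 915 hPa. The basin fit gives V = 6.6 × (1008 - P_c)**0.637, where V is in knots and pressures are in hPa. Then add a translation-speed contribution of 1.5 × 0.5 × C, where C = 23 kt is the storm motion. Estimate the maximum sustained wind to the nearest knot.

ΔP = 1008 − 915 = 93 hPa.
93^0.637 ≈ 17.944.
V ≈ 6.6 × 17.944 ≈ 118.4 kt.
Translation term: 1.5 × 0.5 × 23 = 17.25 kt.
Corrected V ≈ 135.65 kt → 136 kt.

136 kt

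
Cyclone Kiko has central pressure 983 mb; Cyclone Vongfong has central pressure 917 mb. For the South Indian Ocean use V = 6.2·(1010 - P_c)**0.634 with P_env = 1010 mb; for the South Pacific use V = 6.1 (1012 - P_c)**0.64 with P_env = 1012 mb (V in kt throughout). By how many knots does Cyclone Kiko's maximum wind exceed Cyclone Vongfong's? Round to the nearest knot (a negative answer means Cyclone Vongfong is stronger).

Cyclone Kiko: ΔP = 27; V ≈ 6.2 × 27^0.634 ≈ 50.10 kt.
Cyclone Vongfong: ΔP = 95; V ≈ 6.1 × 95^0.64 ≈ 112.48 kt.
Difference ≈ 50.10 − 112.48 = -62.38 → -62 kt.

-62 kt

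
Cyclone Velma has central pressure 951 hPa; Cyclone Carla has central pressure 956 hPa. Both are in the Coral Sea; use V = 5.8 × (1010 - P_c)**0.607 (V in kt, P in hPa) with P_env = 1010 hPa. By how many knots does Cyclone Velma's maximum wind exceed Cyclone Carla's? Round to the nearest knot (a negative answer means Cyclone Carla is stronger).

Cyclone Velma: ΔP = 59; V ≈ 5.8 × 59^0.607 ≈ 68.92 kt.
Cyclone Carla: ΔP = 54; V ≈ 5.8 × 54^0.607 ≈ 65.31 kt.
Difference ≈ 68.92 − 65.31 = 3.61 → 4 kt.

4 kt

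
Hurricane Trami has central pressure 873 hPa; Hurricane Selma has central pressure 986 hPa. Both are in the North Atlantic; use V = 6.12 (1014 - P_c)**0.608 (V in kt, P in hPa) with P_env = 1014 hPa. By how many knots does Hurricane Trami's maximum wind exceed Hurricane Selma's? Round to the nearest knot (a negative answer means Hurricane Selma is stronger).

Hurricane Trami: ΔP = 141; V ≈ 6.12 × 141^0.608 ≈ 124.02 kt.
Hurricane Selma: ΔP = 28; V ≈ 6.12 × 28^0.608 ≈ 46.41 kt.
Difference ≈ 124.02 − 46.41 = 77.61 → 78 kt.

78 kt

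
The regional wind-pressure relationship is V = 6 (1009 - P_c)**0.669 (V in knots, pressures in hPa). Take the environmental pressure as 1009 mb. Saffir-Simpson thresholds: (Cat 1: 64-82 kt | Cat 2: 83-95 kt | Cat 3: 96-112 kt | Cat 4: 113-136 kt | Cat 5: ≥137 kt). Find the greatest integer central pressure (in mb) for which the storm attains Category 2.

958 mb

Category 2 begins at V = 83 kt.
Required ΔP = (83/6)^(1/0.669) = 13.833^1.495 ≈ 50.75 mb.
P_c ≤ 1009 − 50.75 = 958.25, so the highest integer P_c is 958 mb.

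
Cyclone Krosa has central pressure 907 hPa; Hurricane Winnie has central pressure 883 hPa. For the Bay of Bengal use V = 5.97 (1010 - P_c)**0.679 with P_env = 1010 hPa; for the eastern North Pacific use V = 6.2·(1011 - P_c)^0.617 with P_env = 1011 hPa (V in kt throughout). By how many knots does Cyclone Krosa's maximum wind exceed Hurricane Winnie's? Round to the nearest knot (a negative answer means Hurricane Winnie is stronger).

15 kt

Cyclone Krosa: ΔP = 103; V ≈ 5.97 × 103^0.679 ≈ 138.90 kt.
Hurricane Winnie: ΔP = 128; V ≈ 6.2 × 128^0.617 ≈ 123.75 kt.
Difference ≈ 138.90 − 123.75 = 15.15 → 15 kt.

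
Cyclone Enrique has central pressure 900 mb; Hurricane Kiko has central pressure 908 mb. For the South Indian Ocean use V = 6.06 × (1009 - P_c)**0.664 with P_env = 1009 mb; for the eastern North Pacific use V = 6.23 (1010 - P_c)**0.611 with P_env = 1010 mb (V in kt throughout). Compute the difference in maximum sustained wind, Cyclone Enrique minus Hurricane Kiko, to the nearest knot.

31 kt

Cyclone Enrique: ΔP = 109; V ≈ 6.06 × 109^0.664 ≈ 136.56 kt.
Hurricane Kiko: ΔP = 102; V ≈ 6.23 × 102^0.611 ≈ 105.13 kt.
Difference ≈ 136.56 − 105.13 = 31.43 → 31 kt.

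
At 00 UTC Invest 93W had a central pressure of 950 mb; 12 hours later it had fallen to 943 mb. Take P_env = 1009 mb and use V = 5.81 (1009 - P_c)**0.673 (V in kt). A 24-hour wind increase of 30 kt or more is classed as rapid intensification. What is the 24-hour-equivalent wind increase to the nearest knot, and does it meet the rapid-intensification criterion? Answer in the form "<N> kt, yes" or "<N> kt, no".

V₁: ΔP = 59, V ≈ 5.81 × 59^0.673 ≈ 90.36 kt.
V₂: ΔP = 66, V ≈ 5.81 × 66^0.673 ≈ 97.44 kt.
ΔV over 12 h = 7.08 kt → 24 h equivalent = 7.08 × 24/12 ≈ 14.16 kt.
14 kt < 30 kt ⇒ not rapid intensification.

14 kt, no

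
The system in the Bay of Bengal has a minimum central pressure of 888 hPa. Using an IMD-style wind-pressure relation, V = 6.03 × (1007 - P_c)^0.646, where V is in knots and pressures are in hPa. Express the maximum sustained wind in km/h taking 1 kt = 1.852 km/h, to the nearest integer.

245 km/h

ΔP = 1007 − 888 = 119 hPa.
V ≈ 6.03 × 119^0.646 = 6.03 × 21.918 ≈ 132.166 kt.
132.166 × 1.852 ≈ 244.77 km/h → 245 km/h.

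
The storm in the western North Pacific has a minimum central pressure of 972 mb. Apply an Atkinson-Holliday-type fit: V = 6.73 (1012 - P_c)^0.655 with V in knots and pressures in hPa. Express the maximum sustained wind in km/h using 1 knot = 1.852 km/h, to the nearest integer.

ΔP = 1012 − 972 = 40 mb.
V ≈ 6.73 × 40^0.655 = 6.73 × 11.203 ≈ 75.399 kt.
75.399 × 1.852 ≈ 139.64 km/h → 140 km/h.

140 km/h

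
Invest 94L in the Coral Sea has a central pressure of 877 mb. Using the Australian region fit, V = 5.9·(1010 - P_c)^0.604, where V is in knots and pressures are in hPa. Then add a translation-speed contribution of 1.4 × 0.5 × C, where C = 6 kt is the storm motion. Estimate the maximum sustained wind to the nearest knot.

117 kt

ΔP = 1010 − 877 = 133 mb.
133^0.604 ≈ 19.178.
V ≈ 5.9 × 19.178 ≈ 113.2 kt.
Translation term: 1.4 × 0.5 × 6 = 4.2 kt.
Corrected V ≈ 117.4 kt → 117 kt.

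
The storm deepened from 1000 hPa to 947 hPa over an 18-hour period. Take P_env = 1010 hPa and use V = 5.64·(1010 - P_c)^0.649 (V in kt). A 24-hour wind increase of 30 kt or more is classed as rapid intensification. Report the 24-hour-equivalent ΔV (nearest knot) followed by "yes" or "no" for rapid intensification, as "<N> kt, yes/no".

V₁: ΔP = 10, V ≈ 5.64 × 10^0.649 ≈ 25.14 kt.
V₂: ΔP = 63, V ≈ 5.64 × 63^0.649 ≈ 82.99 kt.
ΔV over 18 h = 57.85 kt → 24 h equivalent = 57.85 × 24/18 ≈ 77.13 kt.
77 kt ≥ 30 kt ⇒ rapid intensification.

77 kt, yes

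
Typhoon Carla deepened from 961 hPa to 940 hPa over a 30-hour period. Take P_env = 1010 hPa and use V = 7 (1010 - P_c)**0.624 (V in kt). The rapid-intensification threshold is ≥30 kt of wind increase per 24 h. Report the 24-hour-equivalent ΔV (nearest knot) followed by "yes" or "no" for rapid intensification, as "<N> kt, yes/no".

16 kt, no

V₁: ΔP = 49, V ≈ 7 × 49^0.624 ≈ 79.39 kt.
V₂: ΔP = 70, V ≈ 7 × 70^0.624 ≈ 99.18 kt.
ΔV over 30 h = 19.79 kt → 24 h equivalent = 19.79 × 24/30 ≈ 15.83 kt.
16 kt < 30 kt ⇒ not rapid intensification.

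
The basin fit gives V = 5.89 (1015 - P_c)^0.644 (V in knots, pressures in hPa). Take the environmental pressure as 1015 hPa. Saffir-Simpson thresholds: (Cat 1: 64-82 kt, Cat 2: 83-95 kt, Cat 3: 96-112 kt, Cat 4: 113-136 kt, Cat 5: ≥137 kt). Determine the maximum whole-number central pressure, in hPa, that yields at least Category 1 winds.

974 hPa

Category 1 begins at V = 64 kt.
Required ΔP = (64/5.89)^(1/0.644) = 10.866^1.553 ≈ 40.63 hPa.
P_c ≤ 1015 − 40.63 = 974.37, so the highest integer P_c is 974 hPa.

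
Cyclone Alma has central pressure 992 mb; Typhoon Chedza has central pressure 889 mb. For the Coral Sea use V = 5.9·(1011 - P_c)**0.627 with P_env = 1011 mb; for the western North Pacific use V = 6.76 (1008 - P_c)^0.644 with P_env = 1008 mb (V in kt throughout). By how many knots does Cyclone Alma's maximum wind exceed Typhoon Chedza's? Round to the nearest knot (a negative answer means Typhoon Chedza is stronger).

-109 kt

Cyclone Alma: ΔP = 19; V ≈ 5.9 × 19^0.627 ≈ 37.38 kt.
Typhoon Chedza: ΔP = 119; V ≈ 6.76 × 119^0.644 ≈ 146.76 kt.
Difference ≈ 37.38 − 146.76 = -109.38 → -109 kt.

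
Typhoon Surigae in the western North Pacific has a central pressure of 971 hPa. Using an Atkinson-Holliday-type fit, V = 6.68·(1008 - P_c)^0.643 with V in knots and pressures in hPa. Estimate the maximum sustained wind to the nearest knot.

68 kt

ΔP = 1008 − 971 = 37 hPa.
37^0.643 ≈ 10.194.
V ≈ 6.68 × 10.194 ≈ 68.1 kt.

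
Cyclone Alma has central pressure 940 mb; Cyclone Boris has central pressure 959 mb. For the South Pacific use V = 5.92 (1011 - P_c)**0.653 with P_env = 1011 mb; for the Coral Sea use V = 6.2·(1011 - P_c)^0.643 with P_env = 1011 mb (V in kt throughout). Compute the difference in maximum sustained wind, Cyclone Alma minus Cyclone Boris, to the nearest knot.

17 kt

Cyclone Alma: ΔP = 71; V ≈ 5.92 × 71^0.653 ≈ 95.76 kt.
Cyclone Boris: ΔP = 52; V ≈ 6.2 × 52^0.643 ≈ 78.67 kt.
Difference ≈ 95.76 − 78.67 = 17.09 → 17 kt.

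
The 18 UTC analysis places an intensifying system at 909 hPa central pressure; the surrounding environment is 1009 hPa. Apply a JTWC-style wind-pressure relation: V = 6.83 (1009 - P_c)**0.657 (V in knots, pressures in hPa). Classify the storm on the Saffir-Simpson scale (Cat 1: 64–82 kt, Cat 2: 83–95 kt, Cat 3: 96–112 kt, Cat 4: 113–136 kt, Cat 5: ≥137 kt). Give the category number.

ΔP = 1009 − 909 = 100 hPa.
V ≈ 6.83 × 100^0.657 = 6.83 × 20.61 ≈ 141 kt.
141 kt falls in the Category 5 band.

5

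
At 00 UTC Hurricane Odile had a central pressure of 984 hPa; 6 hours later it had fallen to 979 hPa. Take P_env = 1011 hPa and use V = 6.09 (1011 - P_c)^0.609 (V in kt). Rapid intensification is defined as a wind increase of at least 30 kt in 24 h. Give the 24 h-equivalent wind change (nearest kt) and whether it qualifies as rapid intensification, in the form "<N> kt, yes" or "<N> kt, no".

20 kt, no

V₁: ΔP = 27, V ≈ 6.09 × 27^0.609 ≈ 45.32 kt.
V₂: ΔP = 32, V ≈ 6.09 × 32^0.609 ≈ 50.26 kt.
ΔV over 6 h = 4.94 kt → 24 h equivalent = 4.94 × 24/6 ≈ 19.76 kt.
20 kt < 30 kt ⇒ not rapid intensification.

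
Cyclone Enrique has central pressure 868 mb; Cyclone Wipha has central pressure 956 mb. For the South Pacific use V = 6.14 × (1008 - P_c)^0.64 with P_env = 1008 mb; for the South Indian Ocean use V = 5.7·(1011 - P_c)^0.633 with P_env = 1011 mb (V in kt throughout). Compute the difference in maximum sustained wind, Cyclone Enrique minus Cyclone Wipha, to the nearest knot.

73 kt

Cyclone Enrique: ΔP = 140; V ≈ 6.14 × 140^0.64 ≈ 145.11 kt.
Cyclone Wipha: ΔP = 55; V ≈ 5.7 × 55^0.633 ≈ 72.03 kt.
Difference ≈ 145.11 − 72.03 = 73.08 → 73 kt.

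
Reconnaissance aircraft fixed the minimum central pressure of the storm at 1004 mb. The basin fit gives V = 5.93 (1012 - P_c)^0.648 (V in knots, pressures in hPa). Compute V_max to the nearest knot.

ΔP = 1012 − 1004 = 8 mb.
8^0.648 ≈ 3.848.
V ≈ 5.93 × 3.848 ≈ 22.8 kt.

23 kt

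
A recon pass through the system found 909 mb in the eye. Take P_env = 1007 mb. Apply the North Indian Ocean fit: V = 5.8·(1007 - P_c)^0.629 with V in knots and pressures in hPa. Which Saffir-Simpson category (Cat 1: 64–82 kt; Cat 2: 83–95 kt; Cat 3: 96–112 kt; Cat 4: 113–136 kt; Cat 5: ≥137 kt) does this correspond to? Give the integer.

ΔP = 1007 − 909 = 98 mb.
V ≈ 5.8 × 98^0.629 = 5.8 × 17.88 ≈ 104 kt.
104 kt falls in the Category 3 band.

3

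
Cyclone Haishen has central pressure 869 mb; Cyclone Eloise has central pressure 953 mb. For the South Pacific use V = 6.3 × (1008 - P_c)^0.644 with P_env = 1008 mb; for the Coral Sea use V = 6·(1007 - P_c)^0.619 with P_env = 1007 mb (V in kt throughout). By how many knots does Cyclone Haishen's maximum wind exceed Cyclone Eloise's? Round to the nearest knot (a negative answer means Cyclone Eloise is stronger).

Cyclone Haishen: ΔP = 139; V ≈ 6.3 × 139^0.644 ≈ 151.16 kt.
Cyclone Eloise: ΔP = 54; V ≈ 6 × 54^0.619 ≈ 70.88 kt.
Difference ≈ 151.16 − 70.88 = 80.28 → 80 kt.

80 kt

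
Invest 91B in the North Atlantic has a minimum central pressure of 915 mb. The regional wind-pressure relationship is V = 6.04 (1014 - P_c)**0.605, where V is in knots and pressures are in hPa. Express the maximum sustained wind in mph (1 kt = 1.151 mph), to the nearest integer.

ΔP = 1014 − 915 = 99 mb.
V ≈ 6.04 × 99^0.605 = 6.04 × 16.120 ≈ 97.364 kt.
97.364 × 1.151 ≈ 112.07 mph → 112 mph.

112 mph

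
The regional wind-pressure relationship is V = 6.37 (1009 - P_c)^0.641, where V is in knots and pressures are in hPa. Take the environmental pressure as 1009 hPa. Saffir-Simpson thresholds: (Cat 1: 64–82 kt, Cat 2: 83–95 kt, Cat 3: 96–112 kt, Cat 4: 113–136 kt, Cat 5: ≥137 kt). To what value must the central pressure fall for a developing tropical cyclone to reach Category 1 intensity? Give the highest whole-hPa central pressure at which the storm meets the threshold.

Category 1 begins at V = 64 kt.
Required ΔP = (64/6.37)^(1/0.641) = 10.047^1.560 ≈ 36.58 hPa.
P_c ≤ 1009 − 36.58 = 972.42, so the highest integer P_c is 972 hPa.

972 hPa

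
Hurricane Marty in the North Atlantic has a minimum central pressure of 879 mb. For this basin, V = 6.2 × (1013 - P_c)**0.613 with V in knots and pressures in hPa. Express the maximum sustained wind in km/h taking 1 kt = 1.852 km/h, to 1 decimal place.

ΔP = 1013 − 879 = 134 mb.
V ≈ 6.2 × 134^0.613 = 6.2 × 20.133 ≈ 124.827 kt.
124.827 × 1.852 ≈ 231.18 km/h → 231.2 km/h.

231.2 km/h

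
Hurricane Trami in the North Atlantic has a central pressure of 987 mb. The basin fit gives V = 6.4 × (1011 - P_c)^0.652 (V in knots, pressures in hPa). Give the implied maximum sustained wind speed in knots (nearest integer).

51 kt

ΔP = 1011 − 987 = 24 mb.
24^0.652 ≈ 7.941.
V ≈ 6.4 × 7.941 ≈ 50.8 kt.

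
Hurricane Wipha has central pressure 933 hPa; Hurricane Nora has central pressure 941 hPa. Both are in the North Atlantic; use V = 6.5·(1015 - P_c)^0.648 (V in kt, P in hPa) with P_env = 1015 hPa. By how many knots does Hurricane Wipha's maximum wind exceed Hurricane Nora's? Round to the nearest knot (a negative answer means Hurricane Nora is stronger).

7 kt

Hurricane Wipha: ΔP = 82; V ≈ 6.5 × 82^0.648 ≈ 113.00 kt.
Hurricane Nora: ΔP = 74; V ≈ 6.5 × 74^0.648 ≈ 105.72 kt.
Difference ≈ 113.00 − 105.72 = 7.28 → 7 kt.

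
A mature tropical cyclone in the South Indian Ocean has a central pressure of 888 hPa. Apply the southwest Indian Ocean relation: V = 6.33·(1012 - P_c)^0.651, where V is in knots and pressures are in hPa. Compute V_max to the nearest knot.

ΔP = 1012 − 888 = 124 hPa.
124^0.651 ≈ 23.058.
V ≈ 6.33 × 23.058 ≈ 146.0 kt.

146 kt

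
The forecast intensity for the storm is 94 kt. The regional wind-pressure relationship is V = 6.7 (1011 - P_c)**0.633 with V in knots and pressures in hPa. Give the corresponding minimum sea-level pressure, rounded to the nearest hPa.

ΔP = (V / 6.7)^(1/0.633) = (94/6.7)^1.580.
94/6.7 = 14.030; 14.030^1.580 ≈ 64.88 hPa.
P_c = 1011 − 64.88 = 946.12 ≈ 946 hPa.

946 hPa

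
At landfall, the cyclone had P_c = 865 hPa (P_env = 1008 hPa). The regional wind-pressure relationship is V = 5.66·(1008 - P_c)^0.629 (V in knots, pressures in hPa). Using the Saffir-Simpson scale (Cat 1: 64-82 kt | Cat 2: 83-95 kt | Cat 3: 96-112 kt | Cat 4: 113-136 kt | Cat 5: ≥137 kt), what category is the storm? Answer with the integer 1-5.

4

ΔP = 1008 − 865 = 143 hPa.
V ≈ 5.66 × 143^0.629 = 5.66 × 22.68 ≈ 128 kt.
128 kt falls in the Category 4 band.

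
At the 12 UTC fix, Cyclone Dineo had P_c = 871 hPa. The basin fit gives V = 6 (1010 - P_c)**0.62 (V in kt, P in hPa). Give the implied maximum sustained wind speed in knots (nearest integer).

128 kt

ΔP = 1010 − 871 = 139 hPa.
139^0.62 ≈ 21.314.
V ≈ 6 × 21.314 ≈ 127.9 kt.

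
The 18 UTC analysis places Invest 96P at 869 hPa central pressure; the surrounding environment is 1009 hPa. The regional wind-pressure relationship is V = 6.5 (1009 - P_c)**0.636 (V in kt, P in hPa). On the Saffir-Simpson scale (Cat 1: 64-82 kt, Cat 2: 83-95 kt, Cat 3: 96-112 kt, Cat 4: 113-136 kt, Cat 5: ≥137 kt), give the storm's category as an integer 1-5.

ΔP = 1009 − 869 = 140 hPa.
V ≈ 6.5 × 140^0.636 = 6.5 × 23.17 ≈ 151 kt.
151 kt falls in the Category 5 band.

5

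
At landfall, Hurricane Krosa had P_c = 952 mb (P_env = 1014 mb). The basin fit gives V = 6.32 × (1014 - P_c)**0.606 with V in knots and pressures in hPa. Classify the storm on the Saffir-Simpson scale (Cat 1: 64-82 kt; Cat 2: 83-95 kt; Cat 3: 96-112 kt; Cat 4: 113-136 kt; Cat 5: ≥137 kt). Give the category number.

1

ΔP = 1014 − 952 = 62 mb.
V ≈ 6.32 × 62^0.606 = 6.32 × 12.20 ≈ 77 kt.
77 kt falls in the Category 1 band.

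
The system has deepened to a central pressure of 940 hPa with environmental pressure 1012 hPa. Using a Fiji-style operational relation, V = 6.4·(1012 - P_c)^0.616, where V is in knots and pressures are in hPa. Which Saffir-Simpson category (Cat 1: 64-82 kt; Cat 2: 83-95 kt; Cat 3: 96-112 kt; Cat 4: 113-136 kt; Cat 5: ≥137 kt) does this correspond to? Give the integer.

2

ΔP = 1012 − 940 = 72 hPa.
V ≈ 6.4 × 72^0.616 = 6.4 × 13.94 ≈ 89 kt.
89 kt falls in the Category 2 band.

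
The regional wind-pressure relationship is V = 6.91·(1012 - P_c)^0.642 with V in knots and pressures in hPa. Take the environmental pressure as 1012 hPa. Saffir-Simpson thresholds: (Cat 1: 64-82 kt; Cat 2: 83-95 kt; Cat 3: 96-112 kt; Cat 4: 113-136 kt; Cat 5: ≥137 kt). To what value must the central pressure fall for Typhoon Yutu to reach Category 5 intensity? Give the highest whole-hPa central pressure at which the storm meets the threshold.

907 hPa

Category 5 begins at V = 137 kt.
Required ΔP = (137/6.91)^(1/0.642) = 19.826^1.558 ≈ 104.86 hPa.
P_c ≤ 1012 − 104.86 = 907.14, so the highest integer P_c is 907 hPa.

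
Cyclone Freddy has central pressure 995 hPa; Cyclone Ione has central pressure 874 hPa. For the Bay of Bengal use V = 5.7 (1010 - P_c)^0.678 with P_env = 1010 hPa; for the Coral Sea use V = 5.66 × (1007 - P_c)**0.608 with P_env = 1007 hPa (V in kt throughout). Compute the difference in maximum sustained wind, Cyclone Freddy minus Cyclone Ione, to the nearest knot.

-75 kt

Cyclone Freddy: ΔP = 15; V ≈ 5.7 × 15^0.678 ≈ 35.75 kt.
Cyclone Ione: ΔP = 133; V ≈ 5.66 × 133^0.608 ≈ 110.69 kt.
Difference ≈ 35.75 − 110.69 = -74.94 → -75 kt.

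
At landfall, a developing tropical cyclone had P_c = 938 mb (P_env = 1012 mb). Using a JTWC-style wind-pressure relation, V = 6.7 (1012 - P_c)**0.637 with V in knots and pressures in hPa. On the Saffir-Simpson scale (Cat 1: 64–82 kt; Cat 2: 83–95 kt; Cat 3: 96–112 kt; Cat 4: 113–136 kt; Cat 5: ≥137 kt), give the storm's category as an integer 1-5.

3

ΔP = 1012 − 938 = 74 mb.
V ≈ 6.7 × 74^0.637 = 6.7 × 15.51 ≈ 104 kt.
104 kt falls in the Category 3 band.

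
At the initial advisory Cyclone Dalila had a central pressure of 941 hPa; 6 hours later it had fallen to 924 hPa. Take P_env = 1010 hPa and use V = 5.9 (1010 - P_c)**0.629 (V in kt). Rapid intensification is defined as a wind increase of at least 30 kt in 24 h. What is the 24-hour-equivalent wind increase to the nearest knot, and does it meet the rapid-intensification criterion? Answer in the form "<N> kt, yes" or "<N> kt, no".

V₁: ΔP = 69, V ≈ 5.9 × 69^0.629 ≈ 84.62 kt.
V₂: ΔP = 86, V ≈ 5.9 × 86^0.629 ≈ 97.20 kt.
ΔV over 6 h = 12.58 kt → 24 h equivalent = 12.58 × 24/6 ≈ 50.32 kt.
50 kt ≥ 30 kt ⇒ rapid intensification.

50 kt, yes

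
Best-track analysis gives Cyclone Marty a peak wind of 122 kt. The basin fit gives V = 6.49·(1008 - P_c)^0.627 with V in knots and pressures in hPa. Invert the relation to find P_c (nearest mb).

900 mb

ΔP = (V / 6.49)^(1/0.627) = (122/6.49)^1.595.
122/6.49 = 18.798; 18.798^1.595 ≈ 107.67 mb.
P_c = 1008 − 107.67 = 900.33 ≈ 900 mb.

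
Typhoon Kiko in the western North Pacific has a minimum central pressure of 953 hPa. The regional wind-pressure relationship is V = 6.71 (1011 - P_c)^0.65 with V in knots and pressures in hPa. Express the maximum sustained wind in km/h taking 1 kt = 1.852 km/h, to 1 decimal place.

ΔP = 1011 − 953 = 58 hPa.
V ≈ 6.71 × 58^0.65 = 6.71 × 14.003 ≈ 93.962 kt.
93.962 × 1.852 ≈ 174.02 km/h → 174.0 km/h.

174.0 km/h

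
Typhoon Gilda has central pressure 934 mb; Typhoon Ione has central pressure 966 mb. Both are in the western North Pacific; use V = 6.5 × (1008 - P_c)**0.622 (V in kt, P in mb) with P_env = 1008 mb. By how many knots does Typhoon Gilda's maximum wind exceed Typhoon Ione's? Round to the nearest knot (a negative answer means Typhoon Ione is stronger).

28 kt

Typhoon Gilda: ΔP = 74; V ≈ 6.5 × 74^0.622 ≈ 94.53 kt.
Typhoon Ione: ΔP = 42; V ≈ 6.5 × 42^0.622 ≈ 66.46 kt.
Difference ≈ 94.53 − 66.46 = 28.07 → 28 kt.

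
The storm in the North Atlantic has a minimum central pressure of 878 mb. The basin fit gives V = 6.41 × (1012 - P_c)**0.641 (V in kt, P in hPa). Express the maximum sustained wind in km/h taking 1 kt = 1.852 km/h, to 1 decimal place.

274.1 km/h

ΔP = 1012 − 878 = 134 mb.
V ≈ 6.41 × 134^0.641 = 6.41 × 23.093 ≈ 148.024 kt.
148.024 × 1.852 ≈ 274.14 km/h → 274.1 km/h.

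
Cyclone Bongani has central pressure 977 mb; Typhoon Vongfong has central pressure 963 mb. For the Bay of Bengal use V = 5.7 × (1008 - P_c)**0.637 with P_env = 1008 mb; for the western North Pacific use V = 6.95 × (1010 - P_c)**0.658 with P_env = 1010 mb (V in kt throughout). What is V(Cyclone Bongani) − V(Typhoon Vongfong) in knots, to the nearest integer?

-37 kt

Cyclone Bongani: ΔP = 31; V ≈ 5.7 × 31^0.637 ≈ 50.80 kt.
Typhoon Vongfong: ΔP = 47; V ≈ 6.95 × 47^0.658 ≈ 87.54 kt.
Difference ≈ 50.80 − 87.54 = -36.74 → -37 kt.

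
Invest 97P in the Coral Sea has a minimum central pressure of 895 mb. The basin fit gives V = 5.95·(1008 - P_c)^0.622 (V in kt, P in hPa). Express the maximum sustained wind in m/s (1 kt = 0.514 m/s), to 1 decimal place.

ΔP = 1008 − 895 = 113 mb.
V ≈ 5.95 × 113^0.622 = 5.95 × 18.924 ≈ 112.598 kt.
112.598 × 0.514 ≈ 57.88 m/s → 57.9 m/s.

57.9 m/s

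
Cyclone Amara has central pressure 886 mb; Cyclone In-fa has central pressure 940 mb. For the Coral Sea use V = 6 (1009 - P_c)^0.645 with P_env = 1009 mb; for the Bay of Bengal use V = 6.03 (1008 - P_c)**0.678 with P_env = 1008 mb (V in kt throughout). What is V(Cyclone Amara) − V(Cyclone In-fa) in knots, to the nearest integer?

28 kt

Cyclone Amara: ΔP = 123; V ≈ 6 × 123^0.645 ≈ 133.70 kt.
Cyclone In-fa: ΔP = 68; V ≈ 6.03 × 68^0.678 ≈ 105.38 kt.
Difference ≈ 133.70 − 105.38 = 28.32 → 28 kt.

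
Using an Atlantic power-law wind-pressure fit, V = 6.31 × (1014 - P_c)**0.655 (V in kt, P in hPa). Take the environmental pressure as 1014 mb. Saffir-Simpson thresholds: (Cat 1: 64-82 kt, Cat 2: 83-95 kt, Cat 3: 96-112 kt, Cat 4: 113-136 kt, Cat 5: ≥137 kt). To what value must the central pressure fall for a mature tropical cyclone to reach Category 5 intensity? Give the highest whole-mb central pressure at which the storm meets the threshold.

904 mb

Category 5 begins at V = 137 kt.
Required ΔP = (137/6.31)^(1/0.655) = 21.712^1.527 ≈ 109.84 mb.
P_c ≤ 1014 − 109.84 = 904.16, so the highest integer P_c is 904 mb.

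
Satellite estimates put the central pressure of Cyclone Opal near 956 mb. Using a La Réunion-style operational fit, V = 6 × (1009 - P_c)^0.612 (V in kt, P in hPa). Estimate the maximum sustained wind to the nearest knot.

68 kt

ΔP = 1009 − 956 = 53 mb.
53^0.612 ≈ 11.357.
V ≈ 6 × 11.357 ≈ 68.1 kt.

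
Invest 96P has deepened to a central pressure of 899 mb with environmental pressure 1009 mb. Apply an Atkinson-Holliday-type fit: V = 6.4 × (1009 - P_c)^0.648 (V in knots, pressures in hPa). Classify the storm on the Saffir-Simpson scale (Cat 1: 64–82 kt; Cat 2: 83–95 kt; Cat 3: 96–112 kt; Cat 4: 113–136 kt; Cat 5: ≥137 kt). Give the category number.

4

ΔP = 1009 − 899 = 110 mb.
V ≈ 6.4 × 110^0.648 = 6.4 × 21.03 ≈ 135 kt.
135 kt falls in the Category 4 band.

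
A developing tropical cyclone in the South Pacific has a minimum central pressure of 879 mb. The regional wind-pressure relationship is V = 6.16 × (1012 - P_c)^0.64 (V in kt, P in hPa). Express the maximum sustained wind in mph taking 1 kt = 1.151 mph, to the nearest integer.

ΔP = 1012 − 879 = 133 mb.
V ≈ 6.16 × 133^0.64 = 6.16 × 22.870 ≈ 140.879 kt.
140.879 × 1.151 ≈ 162.15 mph → 162 mph.

162 mph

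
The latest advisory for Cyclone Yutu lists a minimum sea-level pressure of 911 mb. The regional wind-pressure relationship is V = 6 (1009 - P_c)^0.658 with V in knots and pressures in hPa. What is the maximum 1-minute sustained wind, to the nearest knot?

ΔP = 1009 − 911 = 98 mb.
98^0.658 ≈ 20.428.
V ≈ 6 × 20.428 ≈ 122.6 kt.

123 kt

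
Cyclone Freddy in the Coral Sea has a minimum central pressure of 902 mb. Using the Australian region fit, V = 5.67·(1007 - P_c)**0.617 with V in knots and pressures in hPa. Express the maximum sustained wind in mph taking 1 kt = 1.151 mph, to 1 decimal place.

115.3 mph

ΔP = 1007 − 902 = 105 mb.
V ≈ 5.67 × 105^0.617 = 5.67 × 17.663 ≈ 100.151 kt.
100.151 × 1.151 ≈ 115.27 mph → 115.3 mph.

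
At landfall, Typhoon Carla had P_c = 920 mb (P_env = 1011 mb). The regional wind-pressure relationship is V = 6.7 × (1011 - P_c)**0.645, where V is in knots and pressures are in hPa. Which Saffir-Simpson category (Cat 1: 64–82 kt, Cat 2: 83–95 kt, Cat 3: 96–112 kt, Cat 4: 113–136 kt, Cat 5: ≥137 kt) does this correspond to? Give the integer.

ΔP = 1011 − 920 = 91 mb.
V ≈ 6.7 × 91^0.645 = 6.7 × 18.35 ≈ 123 kt.
123 kt falls in the Category 4 band.

4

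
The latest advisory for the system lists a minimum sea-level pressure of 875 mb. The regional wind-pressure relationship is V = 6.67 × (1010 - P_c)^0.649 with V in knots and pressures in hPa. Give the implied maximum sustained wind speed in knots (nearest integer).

ΔP = 1010 − 875 = 135 mb.
135^0.649 ≈ 24.132.
V ≈ 6.67 × 24.132 ≈ 161.0 kt.

161 kt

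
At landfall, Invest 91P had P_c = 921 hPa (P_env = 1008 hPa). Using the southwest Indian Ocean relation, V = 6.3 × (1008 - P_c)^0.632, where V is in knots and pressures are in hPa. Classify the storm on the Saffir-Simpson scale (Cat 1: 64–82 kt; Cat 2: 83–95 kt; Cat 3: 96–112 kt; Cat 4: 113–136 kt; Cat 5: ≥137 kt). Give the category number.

ΔP = 1008 − 921 = 87 hPa.
V ≈ 6.3 × 87^0.632 = 6.3 × 16.82 ≈ 106 kt.
106 kt falls in the Category 3 band.

3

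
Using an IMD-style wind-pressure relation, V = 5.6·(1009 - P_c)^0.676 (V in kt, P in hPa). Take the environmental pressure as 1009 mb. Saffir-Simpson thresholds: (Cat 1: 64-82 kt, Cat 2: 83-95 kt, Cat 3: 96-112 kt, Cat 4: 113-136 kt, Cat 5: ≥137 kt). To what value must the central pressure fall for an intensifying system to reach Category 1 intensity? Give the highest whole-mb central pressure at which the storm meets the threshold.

972 mb

Category 1 begins at V = 64 kt.
Required ΔP = (64/5.6)^(1/0.676) = 11.429^1.479 ≈ 36.73 mb.
P_c ≤ 1009 − 36.73 = 972.27, so the highest integer P_c is 972 mb.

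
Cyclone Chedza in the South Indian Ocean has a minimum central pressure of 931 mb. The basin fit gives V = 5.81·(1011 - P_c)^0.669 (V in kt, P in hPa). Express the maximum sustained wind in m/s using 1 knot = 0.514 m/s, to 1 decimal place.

56.0 m/s

ΔP = 1011 − 931 = 80 mb.
V ≈ 5.81 × 80^0.669 = 5.81 × 18.757 ≈ 108.979 kt.
108.979 × 0.514 ≈ 56.02 m/s → 56.0 m/s.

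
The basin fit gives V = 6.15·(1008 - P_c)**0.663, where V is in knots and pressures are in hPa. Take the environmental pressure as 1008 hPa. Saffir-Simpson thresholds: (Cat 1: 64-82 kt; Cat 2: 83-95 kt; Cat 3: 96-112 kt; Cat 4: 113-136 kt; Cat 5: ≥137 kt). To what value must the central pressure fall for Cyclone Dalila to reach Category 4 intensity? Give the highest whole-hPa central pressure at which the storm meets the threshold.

Category 4 begins at V = 113 kt.
Required ΔP = (113/6.15)^(1/0.663) = 18.374^1.508 ≈ 80.68 hPa.
P_c ≤ 1008 − 80.68 = 927.32, so the highest integer P_c is 927 hPa.

927 hPa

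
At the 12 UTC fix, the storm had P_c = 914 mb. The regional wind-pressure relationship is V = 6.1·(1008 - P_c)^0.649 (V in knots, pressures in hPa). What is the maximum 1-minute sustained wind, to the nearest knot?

116 kt

ΔP = 1008 − 914 = 94 mb.
94^0.649 ≈ 19.079.
V ≈ 6.1 × 19.079 ≈ 116.4 kt.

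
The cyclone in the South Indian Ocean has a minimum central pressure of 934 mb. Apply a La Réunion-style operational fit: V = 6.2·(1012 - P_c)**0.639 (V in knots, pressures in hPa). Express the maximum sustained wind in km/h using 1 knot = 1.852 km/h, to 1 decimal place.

185.8 km/h

ΔP = 1012 − 934 = 78 mb.
V ≈ 6.2 × 78^0.639 = 6.2 × 16.183 ≈ 100.332 kt.
100.332 × 1.852 ≈ 185.82 km/h → 185.8 km/h.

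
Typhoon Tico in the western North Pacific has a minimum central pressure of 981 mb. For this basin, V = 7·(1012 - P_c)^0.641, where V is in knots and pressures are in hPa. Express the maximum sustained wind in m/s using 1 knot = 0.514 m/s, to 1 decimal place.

32.5 m/s

ΔP = 1012 − 981 = 31 mb.
V ≈ 7 × 31^0.641 = 7 × 9.036 ≈ 63.250 kt.
63.250 × 0.514 ≈ 32.51 m/s → 32.5 m/s.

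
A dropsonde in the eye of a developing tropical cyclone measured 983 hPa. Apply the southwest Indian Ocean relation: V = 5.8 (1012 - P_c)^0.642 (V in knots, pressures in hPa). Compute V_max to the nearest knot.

ΔP = 1012 − 983 = 29 hPa.
29^0.642 ≈ 8.687.
V ≈ 5.8 × 8.687 ≈ 50.4 kt.

50 kt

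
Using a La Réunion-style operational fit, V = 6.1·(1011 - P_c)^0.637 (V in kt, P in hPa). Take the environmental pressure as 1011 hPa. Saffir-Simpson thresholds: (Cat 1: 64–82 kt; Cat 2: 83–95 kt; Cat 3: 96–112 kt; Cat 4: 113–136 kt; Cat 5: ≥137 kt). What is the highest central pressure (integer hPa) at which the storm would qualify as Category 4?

913 hPa

Category 4 begins at V = 113 kt.
Required ΔP = (113/6.1)^(1/0.637) = 18.525^1.570 ≈ 97.77 hPa.
P_c ≤ 1011 − 97.77 = 913.23, so the highest integer P_c is 913 hPa.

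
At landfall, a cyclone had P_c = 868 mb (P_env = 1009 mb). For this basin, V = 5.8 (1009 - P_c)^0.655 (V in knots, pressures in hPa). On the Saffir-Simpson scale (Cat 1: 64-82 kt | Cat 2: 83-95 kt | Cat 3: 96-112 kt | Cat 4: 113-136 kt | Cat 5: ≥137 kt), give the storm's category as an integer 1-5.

5

ΔP = 1009 − 868 = 141 mb.
V ≈ 5.8 × 141^0.655 = 5.8 × 25.57 ≈ 148 kt.
148 kt falls in the Category 5 band.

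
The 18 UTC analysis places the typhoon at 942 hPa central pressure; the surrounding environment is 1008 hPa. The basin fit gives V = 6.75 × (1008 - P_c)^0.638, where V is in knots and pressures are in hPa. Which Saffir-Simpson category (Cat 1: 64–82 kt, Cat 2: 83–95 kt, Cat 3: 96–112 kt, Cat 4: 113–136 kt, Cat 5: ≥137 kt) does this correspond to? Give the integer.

3

ΔP = 1008 − 942 = 66 hPa.
V ≈ 6.75 × 66^0.638 = 6.75 × 14.48 ≈ 98 kt.
98 kt falls in the Category 3 band.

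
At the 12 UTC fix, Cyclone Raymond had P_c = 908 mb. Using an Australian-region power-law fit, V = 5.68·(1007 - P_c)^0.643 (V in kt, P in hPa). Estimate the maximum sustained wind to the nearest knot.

ΔP = 1007 − 908 = 99 mb.
99^0.643 ≈ 19.195.
V ≈ 5.68 × 19.195 ≈ 109.0 kt.

109 kt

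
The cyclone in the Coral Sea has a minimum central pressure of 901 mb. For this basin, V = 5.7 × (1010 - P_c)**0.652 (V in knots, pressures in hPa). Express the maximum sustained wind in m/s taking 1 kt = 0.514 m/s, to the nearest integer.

62 m/s

ΔP = 1010 − 901 = 109 mb.
V ≈ 5.7 × 109^0.652 = 5.7 × 21.301 ≈ 121.416 kt.
121.416 × 0.514 ≈ 62.41 m/s → 62 m/s.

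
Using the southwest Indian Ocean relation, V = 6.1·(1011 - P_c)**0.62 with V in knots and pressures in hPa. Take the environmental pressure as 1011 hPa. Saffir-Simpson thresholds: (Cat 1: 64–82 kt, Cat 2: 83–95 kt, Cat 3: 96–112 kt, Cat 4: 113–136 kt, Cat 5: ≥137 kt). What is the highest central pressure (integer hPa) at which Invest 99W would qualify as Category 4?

900 hPa

Category 4 begins at V = 113 kt.
Required ΔP = (113/6.1)^(1/0.62) = 18.525^1.613 ≈ 110.86 hPa.
P_c ≤ 1011 − 110.86 = 900.14, so the highest integer P_c is 900 hPa.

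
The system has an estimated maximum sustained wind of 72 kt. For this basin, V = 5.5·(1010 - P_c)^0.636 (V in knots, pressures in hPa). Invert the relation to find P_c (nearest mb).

ΔP = (V / 5.5)^(1/0.636) = (72/5.5)^1.572.
72/5.5 = 13.091; 13.091^1.572 ≈ 57.05 mb.
P_c = 1010 − 57.05 = 952.95 ≈ 953 mb.

953 mb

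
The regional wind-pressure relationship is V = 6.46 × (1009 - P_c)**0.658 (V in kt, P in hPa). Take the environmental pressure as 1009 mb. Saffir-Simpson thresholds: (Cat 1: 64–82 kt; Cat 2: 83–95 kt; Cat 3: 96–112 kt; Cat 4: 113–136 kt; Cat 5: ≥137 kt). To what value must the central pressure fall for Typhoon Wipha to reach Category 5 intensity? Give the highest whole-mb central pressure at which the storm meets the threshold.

905 mb

Category 5 begins at V = 137 kt.
Required ΔP = (137/6.46)^(1/0.658) = 21.207^1.520 ≈ 103.74 mb.
P_c ≤ 1009 − 103.74 = 905.26, so the highest integer P_c is 905 mb.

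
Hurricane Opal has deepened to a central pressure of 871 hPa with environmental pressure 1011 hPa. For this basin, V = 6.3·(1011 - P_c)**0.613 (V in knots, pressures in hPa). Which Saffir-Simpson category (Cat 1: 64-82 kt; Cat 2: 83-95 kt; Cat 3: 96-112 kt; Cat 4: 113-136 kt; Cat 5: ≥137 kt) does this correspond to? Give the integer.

4

ΔP = 1011 − 871 = 140 hPa.
V ≈ 6.3 × 140^0.613 = 6.3 × 20.68 ≈ 130 kt.
130 kt falls in the Category 4 band.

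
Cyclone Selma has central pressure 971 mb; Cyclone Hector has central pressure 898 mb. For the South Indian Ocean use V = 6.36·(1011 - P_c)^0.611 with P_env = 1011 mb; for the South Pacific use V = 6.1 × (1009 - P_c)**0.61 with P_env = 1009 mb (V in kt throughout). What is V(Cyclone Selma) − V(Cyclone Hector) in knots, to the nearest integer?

-47 kt

Cyclone Selma: ΔP = 40; V ≈ 6.36 × 40^0.611 ≈ 60.58 kt.
Cyclone Hector: ΔP = 111; V ≈ 6.1 × 111^0.61 ≈ 107.89 kt.
Difference ≈ 60.58 − 107.89 = -47.31 → -47 kt.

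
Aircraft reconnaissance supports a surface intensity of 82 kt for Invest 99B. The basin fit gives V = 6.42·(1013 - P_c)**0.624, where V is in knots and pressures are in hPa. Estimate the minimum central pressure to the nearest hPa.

954 hPa

ΔP = (V / 6.42)^(1/0.624) = (82/6.42)^1.603.
82/6.42 = 12.773; 12.773^1.603 ≈ 59.28 hPa.
P_c = 1013 − 59.28 = 953.72 ≈ 954 hPa.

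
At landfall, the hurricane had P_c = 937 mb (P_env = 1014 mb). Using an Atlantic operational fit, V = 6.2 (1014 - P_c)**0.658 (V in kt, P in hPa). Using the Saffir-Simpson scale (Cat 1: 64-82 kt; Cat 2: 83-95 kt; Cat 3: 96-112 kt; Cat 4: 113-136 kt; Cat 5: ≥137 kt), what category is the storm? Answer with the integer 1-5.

ΔP = 1014 − 937 = 77 mb.
V ≈ 6.2 × 77^0.658 = 6.2 × 17.43 ≈ 108 kt.
108 kt falls in the Category 3 band.

3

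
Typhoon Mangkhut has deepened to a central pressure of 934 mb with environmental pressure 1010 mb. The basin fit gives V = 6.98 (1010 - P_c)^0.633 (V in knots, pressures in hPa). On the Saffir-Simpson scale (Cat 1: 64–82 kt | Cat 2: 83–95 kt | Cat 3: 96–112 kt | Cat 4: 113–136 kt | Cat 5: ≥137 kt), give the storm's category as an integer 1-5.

3

ΔP = 1010 − 934 = 76 mb.
V ≈ 6.98 × 76^0.633 = 6.98 × 15.51 ≈ 108 kt.
108 kt falls in the Category 3 band.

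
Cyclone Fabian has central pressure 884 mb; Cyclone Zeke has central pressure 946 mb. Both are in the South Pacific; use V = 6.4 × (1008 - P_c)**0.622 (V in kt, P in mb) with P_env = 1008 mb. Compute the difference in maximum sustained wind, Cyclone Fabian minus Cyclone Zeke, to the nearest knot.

Cyclone Fabian: ΔP = 124; V ≈ 6.4 × 124^0.622 ≈ 128.32 kt.
Cyclone Zeke: ΔP = 62; V ≈ 6.4 × 62^0.622 ≈ 83.38 kt.
Difference ≈ 128.32 − 83.38 = 44.94 → 45 kt.

45 kt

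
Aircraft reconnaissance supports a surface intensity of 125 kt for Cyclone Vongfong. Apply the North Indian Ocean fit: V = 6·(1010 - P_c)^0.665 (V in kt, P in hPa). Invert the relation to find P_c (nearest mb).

914 mb

ΔP = (V / 6)^(1/0.665) = (125/6)^1.504.
125/6 = 20.833; 20.833^1.504 ≈ 96.18 mb.
P_c = 1010 − 96.18 = 913.82 ≈ 914 mb.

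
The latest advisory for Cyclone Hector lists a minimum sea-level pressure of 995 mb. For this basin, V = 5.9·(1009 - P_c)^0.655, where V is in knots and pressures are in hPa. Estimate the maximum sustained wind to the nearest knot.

ΔP = 1009 − 995 = 14 mb.
14^0.655 ≈ 5.633.
V ≈ 5.9 × 5.633 ≈ 33.2 kt.

33 kt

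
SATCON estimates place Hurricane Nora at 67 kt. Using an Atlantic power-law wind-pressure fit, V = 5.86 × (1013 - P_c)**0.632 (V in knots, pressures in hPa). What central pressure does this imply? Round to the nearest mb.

ΔP = (V / 5.86)^(1/0.632) = (67/5.86)^1.582.
67/5.86 = 11.433; 11.433^1.582 ≈ 47.24 mb.
P_c = 1013 − 47.24 = 965.76 ≈ 966 mb.

966 mb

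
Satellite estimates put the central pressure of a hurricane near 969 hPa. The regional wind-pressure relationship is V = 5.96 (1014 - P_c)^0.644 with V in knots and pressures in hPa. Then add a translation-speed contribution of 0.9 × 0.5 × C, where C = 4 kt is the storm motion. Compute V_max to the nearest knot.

ΔP = 1014 − 969 = 45 hPa.
45^0.644 ≈ 11.606.
V ≈ 5.96 × 11.606 ≈ 69.2 kt.
Translation term: 0.9 × 0.5 × 4 = 1.8 kt.
Corrected V ≈ 71 kt → 71 kt.

71 kt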